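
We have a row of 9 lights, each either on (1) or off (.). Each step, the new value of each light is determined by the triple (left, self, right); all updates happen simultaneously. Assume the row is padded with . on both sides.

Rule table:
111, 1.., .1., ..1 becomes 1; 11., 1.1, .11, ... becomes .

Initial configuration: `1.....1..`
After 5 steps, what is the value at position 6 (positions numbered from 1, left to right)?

.

11...111.
..1.1.1.1
.11.1.1.1
1...1.1.1
11.11.1.1
position 6 holds .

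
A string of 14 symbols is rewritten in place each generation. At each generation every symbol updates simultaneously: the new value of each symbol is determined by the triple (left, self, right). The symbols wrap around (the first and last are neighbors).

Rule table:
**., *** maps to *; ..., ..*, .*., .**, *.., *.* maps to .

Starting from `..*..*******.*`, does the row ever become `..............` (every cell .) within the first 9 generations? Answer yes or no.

generation 1: ......******..
generation 2: .......*****..
generation 3: ........****..
generation 4: .........***..
generation 5: ..........**..
generation 6: ...........*..
generation 7: ..............
all cells are . at generation 7

yes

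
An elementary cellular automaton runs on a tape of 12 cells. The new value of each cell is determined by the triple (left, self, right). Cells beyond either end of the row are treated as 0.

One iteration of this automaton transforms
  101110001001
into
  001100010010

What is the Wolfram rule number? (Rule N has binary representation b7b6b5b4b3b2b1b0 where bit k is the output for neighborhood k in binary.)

position 3: 111 → 1  (bit 7 = 1)
position 4: 110 → 0  (bit 6 = 0)
position 1: 101 → 0  (bit 5 = 0)
position 5: 100 → 0  (bit 4 = 0)
position 2: 011 → 1  (bit 3 = 1)
position 0: 010 → 0  (bit 2 = 0)
position 7: 001 → 1  (bit 1 = 1)
position 6: 000 → 0  (bit 0 = 0)
bits b7..b0 = 10001010 = 138

138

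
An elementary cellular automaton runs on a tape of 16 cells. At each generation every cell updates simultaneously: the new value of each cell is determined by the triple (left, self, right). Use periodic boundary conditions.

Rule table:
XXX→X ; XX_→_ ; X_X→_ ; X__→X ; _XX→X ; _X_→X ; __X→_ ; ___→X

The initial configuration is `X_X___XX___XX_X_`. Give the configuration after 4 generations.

X_X_X_X_X__XX_X_

generation 1: X_XXX_X_XX_X__X_
generation 2: X_XX__X_X__XX_X_
generation 3: X_X_X_X_XX_X__X_
generation 4: X_X_X_X_X__XX_X_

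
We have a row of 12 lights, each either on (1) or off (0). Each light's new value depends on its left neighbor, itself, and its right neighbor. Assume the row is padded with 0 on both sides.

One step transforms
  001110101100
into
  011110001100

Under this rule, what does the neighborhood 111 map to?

At position 3 the neighborhood is 111; the next row has 1 there.

1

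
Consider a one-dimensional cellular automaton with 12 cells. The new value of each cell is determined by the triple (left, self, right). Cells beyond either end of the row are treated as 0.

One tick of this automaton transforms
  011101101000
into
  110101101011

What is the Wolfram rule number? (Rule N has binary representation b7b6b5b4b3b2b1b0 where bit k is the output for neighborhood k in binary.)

position 2: 111 → 0  (bit 7 = 0)
position 3: 110 → 1  (bit 6 = 1)
position 4: 101 → 0  (bit 5 = 0)
position 9: 100 → 0  (bit 4 = 0)
position 1: 011 → 1  (bit 3 = 1)
position 8: 010 → 1  (bit 2 = 1)
position 0: 001 → 1  (bit 1 = 1)
position 10: 000 → 1  (bit 0 = 1)
bits b7..b0 = 01001111 = 79

79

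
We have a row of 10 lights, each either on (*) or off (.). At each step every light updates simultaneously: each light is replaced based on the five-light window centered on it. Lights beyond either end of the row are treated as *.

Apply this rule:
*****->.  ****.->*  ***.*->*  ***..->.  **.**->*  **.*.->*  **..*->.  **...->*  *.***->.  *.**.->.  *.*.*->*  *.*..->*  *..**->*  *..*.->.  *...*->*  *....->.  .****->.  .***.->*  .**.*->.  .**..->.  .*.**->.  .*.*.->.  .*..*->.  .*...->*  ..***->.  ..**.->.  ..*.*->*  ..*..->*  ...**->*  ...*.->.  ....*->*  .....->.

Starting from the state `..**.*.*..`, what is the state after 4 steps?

..*******.

.*..**.*.*
**.*..**..
****.*...*
..*******.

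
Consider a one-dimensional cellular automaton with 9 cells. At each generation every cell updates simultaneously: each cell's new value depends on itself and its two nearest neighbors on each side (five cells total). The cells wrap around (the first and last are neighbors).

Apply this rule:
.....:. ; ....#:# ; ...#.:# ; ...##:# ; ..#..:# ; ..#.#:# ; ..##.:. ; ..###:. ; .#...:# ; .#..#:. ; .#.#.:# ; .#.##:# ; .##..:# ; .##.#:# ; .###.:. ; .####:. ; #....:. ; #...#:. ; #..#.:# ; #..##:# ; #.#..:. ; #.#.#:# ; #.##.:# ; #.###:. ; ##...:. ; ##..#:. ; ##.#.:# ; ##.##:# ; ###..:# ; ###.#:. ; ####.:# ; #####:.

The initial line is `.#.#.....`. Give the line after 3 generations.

###.#...#
.#.#.#.#.
#######..

#######..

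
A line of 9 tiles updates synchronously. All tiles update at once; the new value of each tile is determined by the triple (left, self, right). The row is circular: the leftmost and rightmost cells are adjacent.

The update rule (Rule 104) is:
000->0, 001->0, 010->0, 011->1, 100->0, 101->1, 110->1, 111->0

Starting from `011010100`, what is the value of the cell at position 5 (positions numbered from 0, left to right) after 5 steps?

step 1: 011101000
step 2: 010110000
step 3: 001110000
step 4: 001010000
step 5: 000100000
position 5 holds 0

0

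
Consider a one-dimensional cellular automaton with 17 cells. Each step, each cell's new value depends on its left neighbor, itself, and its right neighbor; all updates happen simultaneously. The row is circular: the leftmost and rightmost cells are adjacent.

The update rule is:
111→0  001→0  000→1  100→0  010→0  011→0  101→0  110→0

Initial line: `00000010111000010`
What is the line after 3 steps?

11111000000011000
00000011111000010
11111000000011000

11111000000011000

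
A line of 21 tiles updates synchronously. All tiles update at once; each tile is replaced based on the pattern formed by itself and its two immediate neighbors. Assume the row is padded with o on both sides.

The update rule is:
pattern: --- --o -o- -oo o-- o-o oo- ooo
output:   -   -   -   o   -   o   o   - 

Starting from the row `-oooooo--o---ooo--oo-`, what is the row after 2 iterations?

oo----o------o-o--ooo
-o------------o---o--

-o------------o---o--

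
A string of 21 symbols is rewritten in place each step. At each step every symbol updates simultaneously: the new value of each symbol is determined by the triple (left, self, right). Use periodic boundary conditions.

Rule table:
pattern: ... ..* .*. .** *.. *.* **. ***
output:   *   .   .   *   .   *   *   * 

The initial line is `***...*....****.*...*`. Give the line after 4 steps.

****.*.**********.***

***.*...**.*****..*.*
****..*.********...**
****...*********.*.**
****.*.**********.***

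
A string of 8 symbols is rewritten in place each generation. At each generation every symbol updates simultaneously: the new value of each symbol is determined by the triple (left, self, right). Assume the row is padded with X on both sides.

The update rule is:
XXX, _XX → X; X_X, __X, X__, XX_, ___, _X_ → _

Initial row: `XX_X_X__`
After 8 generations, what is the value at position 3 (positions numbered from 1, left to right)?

generation 1: X_______
generation 2: ________
generation 3: ________  (fixed point — unchanged through generation 8)
position 3 holds _

_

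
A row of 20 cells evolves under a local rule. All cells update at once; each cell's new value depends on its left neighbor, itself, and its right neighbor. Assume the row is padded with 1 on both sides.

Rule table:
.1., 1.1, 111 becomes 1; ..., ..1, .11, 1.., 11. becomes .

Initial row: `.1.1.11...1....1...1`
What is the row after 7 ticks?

tick 1: 11111.....1....1....
tick 2: 1111......1....1....
tick 3: 111.......1....1....
tick 4: 11........1....1....
tick 5: 1.........1....1....
tick 6: ..........1....1....
tick 7: ..........1....1....

..........1....1....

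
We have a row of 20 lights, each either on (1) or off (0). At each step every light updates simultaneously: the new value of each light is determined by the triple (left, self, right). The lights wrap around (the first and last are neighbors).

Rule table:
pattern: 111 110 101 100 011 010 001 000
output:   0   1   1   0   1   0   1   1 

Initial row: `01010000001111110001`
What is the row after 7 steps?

10111101101100000000

10100111111000010110
01001100001011101111
10011101110110111001
10110111011111101011
11111101110000110110
10000111010111111111
10111101101100000000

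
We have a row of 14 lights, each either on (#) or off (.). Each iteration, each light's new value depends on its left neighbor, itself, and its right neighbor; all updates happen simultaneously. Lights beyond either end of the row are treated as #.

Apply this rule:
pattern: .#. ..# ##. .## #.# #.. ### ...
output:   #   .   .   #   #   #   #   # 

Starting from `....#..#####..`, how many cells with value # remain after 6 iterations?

12

###.##.####.#.
##.##.####.###
#.##.####.####
.##.####.#####
##.####.######
#.####.#######
count of #: 12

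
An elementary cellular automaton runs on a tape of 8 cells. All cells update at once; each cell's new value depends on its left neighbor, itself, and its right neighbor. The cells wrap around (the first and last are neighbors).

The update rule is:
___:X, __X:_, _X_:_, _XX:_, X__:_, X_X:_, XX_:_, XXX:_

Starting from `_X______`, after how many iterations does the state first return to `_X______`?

2

iteration 1: ___XXXXX
iteration 2: _X______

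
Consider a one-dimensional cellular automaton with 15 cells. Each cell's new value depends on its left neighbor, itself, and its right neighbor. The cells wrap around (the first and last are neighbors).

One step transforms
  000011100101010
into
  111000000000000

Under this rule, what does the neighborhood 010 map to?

At position 9 the neighborhood is 010; the next row has 0 there.

0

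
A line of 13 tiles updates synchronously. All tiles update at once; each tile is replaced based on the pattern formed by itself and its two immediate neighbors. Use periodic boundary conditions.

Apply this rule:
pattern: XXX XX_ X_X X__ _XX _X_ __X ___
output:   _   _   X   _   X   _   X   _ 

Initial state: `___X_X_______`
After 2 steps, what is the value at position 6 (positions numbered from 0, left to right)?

_

step 1: __X_X________
step 2: _X_X_________
position 6 holds _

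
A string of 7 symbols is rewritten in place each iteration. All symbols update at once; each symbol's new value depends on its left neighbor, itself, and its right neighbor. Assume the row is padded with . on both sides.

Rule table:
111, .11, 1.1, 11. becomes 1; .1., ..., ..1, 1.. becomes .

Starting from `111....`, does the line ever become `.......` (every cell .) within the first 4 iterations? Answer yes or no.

no

iteration 1: 111....  (fixed point — unchanged through iteration 4)
iteration 4 is 111...., still not uniform .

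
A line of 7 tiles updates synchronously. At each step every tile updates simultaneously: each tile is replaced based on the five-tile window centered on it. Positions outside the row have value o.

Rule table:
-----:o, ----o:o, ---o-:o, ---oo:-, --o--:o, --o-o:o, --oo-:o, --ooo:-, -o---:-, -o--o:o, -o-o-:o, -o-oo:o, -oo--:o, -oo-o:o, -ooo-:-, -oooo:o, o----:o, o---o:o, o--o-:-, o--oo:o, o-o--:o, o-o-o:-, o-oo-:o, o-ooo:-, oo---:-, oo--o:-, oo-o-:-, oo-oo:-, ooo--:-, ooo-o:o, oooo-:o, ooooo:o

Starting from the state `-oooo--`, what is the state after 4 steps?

--oo--o
-ooo-o-
---o--o
-ooooo-

-ooooo-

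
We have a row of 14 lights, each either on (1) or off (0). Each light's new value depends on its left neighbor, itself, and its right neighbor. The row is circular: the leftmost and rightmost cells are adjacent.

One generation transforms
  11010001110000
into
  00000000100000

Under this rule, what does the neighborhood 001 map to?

0

At position 6 the neighborhood is 001; the next row has 0 there.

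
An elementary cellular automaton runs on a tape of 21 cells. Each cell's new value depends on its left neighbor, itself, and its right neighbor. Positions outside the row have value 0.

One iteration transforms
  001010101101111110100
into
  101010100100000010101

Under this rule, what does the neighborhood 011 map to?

0

At position 8 the neighborhood is 011; the next row has 0 there.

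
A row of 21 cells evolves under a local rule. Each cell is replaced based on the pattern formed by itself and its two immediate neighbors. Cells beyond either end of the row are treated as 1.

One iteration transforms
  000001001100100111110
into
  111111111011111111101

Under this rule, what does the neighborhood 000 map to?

At position 1 the neighborhood is 000; the next row has 1 there.

1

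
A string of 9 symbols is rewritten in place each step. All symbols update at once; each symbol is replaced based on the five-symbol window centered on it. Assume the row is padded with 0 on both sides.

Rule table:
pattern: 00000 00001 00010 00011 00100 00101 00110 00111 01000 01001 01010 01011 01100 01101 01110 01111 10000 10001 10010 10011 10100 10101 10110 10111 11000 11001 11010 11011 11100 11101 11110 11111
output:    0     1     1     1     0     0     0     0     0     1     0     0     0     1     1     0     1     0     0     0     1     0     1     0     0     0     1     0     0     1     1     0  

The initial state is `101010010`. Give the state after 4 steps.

000011000
001100010
110000100
000111001

000111001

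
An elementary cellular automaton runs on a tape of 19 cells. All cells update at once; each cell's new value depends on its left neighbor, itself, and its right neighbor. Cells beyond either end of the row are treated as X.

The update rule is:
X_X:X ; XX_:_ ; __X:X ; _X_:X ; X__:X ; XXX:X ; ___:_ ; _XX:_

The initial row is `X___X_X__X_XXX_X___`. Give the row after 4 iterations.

iteration 1: _X_XXXXXXXX_X_XXX_X
iteration 2: XXX_XXXXXX_XXX_X_X_
iteration 3: XX_X_XXXX_X_X_XXXXX
iteration 4: X_XXX_XX_XXXXX_XXXX

X_XXX_XX_XXXXX_XXXX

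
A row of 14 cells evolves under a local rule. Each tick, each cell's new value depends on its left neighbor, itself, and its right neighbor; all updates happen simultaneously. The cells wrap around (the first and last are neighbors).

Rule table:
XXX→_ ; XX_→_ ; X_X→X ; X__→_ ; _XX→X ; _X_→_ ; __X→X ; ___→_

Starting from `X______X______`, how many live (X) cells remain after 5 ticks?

2

tick 1: ______X______X
tick 2: _____X______X_
tick 3: ____X______X__
tick 4: ___X______X___
tick 5: __X______X____
count of X: 2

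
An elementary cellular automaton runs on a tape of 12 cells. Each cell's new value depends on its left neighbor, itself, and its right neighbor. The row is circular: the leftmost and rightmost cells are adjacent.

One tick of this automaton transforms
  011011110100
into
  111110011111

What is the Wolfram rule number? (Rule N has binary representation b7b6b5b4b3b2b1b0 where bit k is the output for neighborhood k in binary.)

position 5: 111 → 0  (bit 7 = 0)
position 2: 110 → 1  (bit 6 = 1)
position 3: 101 → 1  (bit 5 = 1)
position 10: 100 → 1  (bit 4 = 1)
position 1: 011 → 1  (bit 3 = 1)
position 9: 010 → 1  (bit 2 = 1)
position 0: 001 → 1  (bit 1 = 1)
position 11: 000 → 1  (bit 0 = 1)
bits b7..b0 = 01111111 = 127

127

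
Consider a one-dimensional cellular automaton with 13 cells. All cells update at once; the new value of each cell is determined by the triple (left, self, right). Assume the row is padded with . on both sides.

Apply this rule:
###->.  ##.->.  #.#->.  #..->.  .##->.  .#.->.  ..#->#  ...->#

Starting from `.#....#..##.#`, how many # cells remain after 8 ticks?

tick 1: #..###..#....
tick 2: ..#....#..###
tick 3: ##..###..#...
tick 4: ...#....#..##
tick 5: ###..###..#..
tick 6: ....#....#..#
tick 7: ####..###..#.
tick 8: .....#....#..
count of #: 2

2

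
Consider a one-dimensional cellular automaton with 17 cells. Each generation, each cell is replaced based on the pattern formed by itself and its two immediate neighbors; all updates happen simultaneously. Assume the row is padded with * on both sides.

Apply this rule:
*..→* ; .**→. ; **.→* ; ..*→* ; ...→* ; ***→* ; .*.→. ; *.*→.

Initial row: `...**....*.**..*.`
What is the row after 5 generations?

***.*****...***..
***..*******.****
*****.******..***
*****..*******.**
*******.******..*

*******.******..*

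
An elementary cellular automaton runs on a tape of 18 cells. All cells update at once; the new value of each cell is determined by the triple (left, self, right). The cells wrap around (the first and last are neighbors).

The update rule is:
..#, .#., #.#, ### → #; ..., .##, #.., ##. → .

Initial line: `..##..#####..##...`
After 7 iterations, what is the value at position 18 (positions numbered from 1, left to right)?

#

iteration 1: .#...#.###..#.....
iteration 2: ##..###.#..##.....
iteration 3: ...#.#.##.#......#
iteration 4: ..#####..##.....##
iteration 5: .#.###..#......#..
iteration 6: ###.#..##.....##..
iteration 7: .#.##.#......#...#
position 18 holds #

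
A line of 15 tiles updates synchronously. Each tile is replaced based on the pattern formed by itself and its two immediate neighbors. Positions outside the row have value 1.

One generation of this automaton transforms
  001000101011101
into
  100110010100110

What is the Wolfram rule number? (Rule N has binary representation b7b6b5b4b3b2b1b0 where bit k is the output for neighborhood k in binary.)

113

position 11: 111 → 0  (bit 7 = 0)
position 12: 110 → 1  (bit 6 = 1)
position 7: 101 → 1  (bit 5 = 1)
position 0: 100 → 1  (bit 4 = 1)
position 10: 011 → 0  (bit 3 = 0)
position 2: 010 → 0  (bit 2 = 0)
position 1: 001 → 0  (bit 1 = 0)
position 4: 000 → 1  (bit 0 = 1)
bits b7..b0 = 01110001 = 113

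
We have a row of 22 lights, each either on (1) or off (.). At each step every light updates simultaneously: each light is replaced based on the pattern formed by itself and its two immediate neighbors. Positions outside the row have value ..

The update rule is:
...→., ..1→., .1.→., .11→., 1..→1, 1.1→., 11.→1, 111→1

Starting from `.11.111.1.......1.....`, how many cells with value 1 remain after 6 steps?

4

..1..11..1.......1....
...1..11..1.......1...
....1..11..1.......1..
.....1..11..1.......1.
......1..11..1.......1
.......1..11..1.......
count of 1: 4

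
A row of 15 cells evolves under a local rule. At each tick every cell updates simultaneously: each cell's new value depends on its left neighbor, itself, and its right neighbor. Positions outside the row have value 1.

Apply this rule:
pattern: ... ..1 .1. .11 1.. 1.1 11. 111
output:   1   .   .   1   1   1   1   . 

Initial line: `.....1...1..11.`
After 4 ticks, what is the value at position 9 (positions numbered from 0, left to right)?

1

tick 1: 1111..11..1.111
tick 2: ...11.111..11..
tick 3: 11.1111.11.111.
tick 4: .111..111111.11
position 9 holds 1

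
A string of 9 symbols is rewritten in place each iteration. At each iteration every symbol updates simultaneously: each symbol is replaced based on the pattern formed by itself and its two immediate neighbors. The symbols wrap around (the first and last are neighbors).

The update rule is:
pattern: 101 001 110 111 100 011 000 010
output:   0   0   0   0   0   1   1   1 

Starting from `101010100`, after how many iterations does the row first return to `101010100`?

101010100

1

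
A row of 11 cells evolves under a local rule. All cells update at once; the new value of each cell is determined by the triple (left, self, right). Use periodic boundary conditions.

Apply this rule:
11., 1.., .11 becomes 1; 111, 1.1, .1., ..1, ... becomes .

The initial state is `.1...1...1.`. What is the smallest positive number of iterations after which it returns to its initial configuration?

11

..1...1...1
1..1...1...
.1..1...1..
..1..1...1.
...1..1...1
1...1..1...
.1...1..1..
..1...1..1.
...1...1..1
1...1...1..
.1...1...1.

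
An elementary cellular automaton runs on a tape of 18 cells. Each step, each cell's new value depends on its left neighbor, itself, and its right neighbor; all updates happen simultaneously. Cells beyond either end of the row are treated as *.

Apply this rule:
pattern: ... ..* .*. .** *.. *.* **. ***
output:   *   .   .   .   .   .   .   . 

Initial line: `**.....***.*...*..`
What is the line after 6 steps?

.*.....*****...**.

...***.......*....
.*.....*****...**.
...***.......*....  (repeats step 1; period 2)
step 6: .*.....*****...**.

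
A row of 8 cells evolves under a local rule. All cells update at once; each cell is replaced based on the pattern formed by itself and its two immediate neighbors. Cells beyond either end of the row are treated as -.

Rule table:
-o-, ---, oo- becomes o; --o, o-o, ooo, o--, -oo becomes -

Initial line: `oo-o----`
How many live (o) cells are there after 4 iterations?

4

-o-o-ooo
-o-o---o
-o-o-o-o
-o-o-o-o
count of o: 4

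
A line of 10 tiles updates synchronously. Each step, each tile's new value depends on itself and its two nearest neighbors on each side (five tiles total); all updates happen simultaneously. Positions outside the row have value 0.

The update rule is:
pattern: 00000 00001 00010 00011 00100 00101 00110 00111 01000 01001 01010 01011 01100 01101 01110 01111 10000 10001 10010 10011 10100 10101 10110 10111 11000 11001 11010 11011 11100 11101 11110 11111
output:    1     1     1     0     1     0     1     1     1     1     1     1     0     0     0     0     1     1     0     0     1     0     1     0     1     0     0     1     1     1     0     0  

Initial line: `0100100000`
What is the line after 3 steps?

1110111111
1011000001
0110111111

0110111111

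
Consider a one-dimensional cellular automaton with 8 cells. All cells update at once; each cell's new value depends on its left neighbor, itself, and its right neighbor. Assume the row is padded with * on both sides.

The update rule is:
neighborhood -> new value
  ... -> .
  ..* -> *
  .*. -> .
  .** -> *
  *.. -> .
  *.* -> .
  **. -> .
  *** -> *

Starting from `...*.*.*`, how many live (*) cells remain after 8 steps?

step 1: ..*....*
step 2: .*....**
step 3: .....***
step 4: ....****
step 5: ...*****
step 6: ..******
step 7: .*******
step 8: .*******
count of *: 7

7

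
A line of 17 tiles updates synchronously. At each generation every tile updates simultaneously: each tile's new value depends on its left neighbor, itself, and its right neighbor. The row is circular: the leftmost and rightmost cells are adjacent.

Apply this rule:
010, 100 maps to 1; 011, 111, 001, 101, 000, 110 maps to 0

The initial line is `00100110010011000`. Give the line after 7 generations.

00010000000110011

00110001011000100
00001001000100110
00001101100110001
10000000010001001
01000000011001100
01100000000100010
00010000000110011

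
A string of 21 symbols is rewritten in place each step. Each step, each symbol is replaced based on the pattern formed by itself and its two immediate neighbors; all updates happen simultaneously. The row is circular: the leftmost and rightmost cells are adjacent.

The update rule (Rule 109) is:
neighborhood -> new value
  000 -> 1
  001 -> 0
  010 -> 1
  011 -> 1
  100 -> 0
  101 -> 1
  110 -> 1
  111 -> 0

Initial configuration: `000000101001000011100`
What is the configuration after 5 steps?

111110111001011010101
000011101001111111111
011010111001000000001
111111101001011111101
000000111001110000111

000000111001110000111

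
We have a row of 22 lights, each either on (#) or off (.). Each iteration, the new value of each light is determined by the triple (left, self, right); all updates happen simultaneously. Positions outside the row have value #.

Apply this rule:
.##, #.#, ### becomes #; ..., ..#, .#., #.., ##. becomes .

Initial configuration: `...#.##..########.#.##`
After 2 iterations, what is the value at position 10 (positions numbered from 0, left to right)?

#

....##...#######.#.###
....#....######.#.####
position 10 holds #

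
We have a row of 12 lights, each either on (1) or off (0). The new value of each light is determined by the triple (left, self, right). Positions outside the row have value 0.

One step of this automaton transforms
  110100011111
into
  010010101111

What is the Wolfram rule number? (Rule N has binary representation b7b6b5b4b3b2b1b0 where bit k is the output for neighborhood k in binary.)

position 8: 111 → 1  (bit 7 = 1)
position 1: 110 → 1  (bit 6 = 1)
position 2: 101 → 0  (bit 5 = 0)
position 4: 100 → 1  (bit 4 = 1)
position 0: 011 → 0  (bit 3 = 0)
position 3: 010 → 0  (bit 2 = 0)
position 6: 001 → 1  (bit 1 = 1)
position 5: 000 → 0  (bit 0 = 0)
bits b7..b0 = 11010010 = 210

210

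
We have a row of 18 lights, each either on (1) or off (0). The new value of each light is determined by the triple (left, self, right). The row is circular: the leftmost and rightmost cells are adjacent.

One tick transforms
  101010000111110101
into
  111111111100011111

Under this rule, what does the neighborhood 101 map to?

At position 1 the neighborhood is 101; the next row has 1 there.

1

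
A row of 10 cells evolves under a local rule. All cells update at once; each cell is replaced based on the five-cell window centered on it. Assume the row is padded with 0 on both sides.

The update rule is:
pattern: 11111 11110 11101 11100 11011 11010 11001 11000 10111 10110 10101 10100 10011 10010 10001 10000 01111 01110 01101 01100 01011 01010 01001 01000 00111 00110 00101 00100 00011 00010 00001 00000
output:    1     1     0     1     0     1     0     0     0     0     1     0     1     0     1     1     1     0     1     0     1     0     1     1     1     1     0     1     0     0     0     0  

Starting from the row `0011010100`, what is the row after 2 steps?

0011110110

step 1: 0011110011
step 2: 0011110110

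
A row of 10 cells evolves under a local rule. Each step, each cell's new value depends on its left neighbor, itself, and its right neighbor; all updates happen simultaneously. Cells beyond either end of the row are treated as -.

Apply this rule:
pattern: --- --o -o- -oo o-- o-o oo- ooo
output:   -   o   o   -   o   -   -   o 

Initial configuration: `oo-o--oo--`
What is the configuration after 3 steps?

-oo-o--oo-

step 1: ---ooo--o-
step 2: --o-o-oooo
step 3: -oo-o--oo-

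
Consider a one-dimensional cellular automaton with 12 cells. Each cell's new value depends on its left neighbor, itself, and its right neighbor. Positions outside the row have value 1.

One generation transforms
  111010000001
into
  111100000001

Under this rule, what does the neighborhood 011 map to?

At position 11 the neighborhood is 011; the next row has 1 there.

1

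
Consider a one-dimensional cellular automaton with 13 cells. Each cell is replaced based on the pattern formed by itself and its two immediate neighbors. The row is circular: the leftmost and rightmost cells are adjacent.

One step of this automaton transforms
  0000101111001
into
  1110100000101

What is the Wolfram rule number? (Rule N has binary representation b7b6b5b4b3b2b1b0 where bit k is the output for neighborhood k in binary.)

position 7: 111 → 0  (bit 7 = 0)
position 9: 110 → 0  (bit 6 = 0)
position 5: 101 → 0  (bit 5 = 0)
position 0: 100 → 1  (bit 4 = 1)
position 6: 011 → 0  (bit 3 = 0)
position 4: 010 → 1  (bit 2 = 1)
position 3: 001 → 0  (bit 1 = 0)
position 1: 000 → 1  (bit 0 = 1)
bits b7..b0 = 00010101 = 21

21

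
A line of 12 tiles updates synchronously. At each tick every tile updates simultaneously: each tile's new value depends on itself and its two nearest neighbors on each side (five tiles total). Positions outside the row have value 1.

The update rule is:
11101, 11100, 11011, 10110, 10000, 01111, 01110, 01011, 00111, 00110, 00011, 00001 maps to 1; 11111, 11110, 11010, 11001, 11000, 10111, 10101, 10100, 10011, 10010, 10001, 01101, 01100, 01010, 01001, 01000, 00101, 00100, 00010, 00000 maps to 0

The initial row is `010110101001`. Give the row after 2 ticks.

tick 1: 001100000001
tick 2: 001001000111

001001000111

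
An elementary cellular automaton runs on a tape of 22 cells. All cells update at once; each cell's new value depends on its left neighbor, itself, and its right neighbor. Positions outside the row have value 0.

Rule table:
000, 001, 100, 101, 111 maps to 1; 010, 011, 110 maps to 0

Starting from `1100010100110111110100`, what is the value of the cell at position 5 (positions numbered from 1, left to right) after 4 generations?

0011101011001011101011
1101010100110101010100
0010101011001010101011
1101010100110101010100
position 5 holds 0

0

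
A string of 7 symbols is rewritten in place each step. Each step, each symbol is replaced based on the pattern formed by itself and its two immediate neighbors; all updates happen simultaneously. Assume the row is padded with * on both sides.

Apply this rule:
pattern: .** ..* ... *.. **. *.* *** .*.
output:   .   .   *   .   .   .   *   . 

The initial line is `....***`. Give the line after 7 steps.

.**..**
......*
.****..
..**...
.....*.
.***...
..*..*.

..*..*.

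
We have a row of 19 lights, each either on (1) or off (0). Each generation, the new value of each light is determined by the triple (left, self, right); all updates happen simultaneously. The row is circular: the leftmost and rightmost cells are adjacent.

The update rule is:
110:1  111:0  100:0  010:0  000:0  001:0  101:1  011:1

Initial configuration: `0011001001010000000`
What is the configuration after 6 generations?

0011000000000000000

generation 1: 0011000000100000000
generation 2: 0011000000000000000
generation 3: 0011000000000000000  (fixed point — unchanged through generation 6)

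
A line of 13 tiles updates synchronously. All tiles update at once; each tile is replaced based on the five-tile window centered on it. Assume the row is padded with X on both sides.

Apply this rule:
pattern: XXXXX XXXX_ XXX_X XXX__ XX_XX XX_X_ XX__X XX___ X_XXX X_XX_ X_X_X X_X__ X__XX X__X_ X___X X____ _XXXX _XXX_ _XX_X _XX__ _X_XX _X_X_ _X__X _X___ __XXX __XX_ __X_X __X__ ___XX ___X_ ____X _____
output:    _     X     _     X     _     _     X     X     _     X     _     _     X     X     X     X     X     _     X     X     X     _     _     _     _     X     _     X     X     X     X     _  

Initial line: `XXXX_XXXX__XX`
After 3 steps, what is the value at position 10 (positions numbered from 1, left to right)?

__X___XXXXX_X
XXX_XX_X_X___
_X__XX_____XX
position 10 holds _

_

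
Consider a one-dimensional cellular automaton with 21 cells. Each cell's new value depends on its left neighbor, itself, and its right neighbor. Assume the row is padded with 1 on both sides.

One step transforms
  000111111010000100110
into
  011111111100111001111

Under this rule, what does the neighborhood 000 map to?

1

At position 1 the neighborhood is 000; the next row has 1 there.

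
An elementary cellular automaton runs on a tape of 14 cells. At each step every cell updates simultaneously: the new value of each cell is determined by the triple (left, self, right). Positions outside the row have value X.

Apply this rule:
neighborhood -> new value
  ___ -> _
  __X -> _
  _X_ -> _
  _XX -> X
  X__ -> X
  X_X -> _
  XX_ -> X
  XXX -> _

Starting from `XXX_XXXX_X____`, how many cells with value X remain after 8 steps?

__X_X__X__X___
X____X__X__X__
XX____X__X__X_
_XX____X__X___
_XXX____X__X__
_X_XX____X__X_
___XXX____X___
X__X_XX____X__
count of X: 5

5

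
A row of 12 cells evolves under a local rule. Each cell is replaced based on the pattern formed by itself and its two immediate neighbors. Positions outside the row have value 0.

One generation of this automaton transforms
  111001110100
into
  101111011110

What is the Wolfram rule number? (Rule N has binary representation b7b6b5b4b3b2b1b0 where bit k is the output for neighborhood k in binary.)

position 1: 111 → 0  (bit 7 = 0)
position 2: 110 → 1  (bit 6 = 1)
position 8: 101 → 1  (bit 5 = 1)
position 3: 100 → 1  (bit 4 = 1)
position 0: 011 → 1  (bit 3 = 1)
position 9: 010 → 1  (bit 2 = 1)
position 4: 001 → 1  (bit 1 = 1)
position 11: 000 → 0  (bit 0 = 0)
bits b7..b0 = 01111110 = 126

126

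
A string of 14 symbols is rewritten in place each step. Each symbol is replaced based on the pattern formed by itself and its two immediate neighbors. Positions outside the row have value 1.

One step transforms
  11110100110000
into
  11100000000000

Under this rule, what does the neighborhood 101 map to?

At position 4 the neighborhood is 101; the next row has 0 there.

0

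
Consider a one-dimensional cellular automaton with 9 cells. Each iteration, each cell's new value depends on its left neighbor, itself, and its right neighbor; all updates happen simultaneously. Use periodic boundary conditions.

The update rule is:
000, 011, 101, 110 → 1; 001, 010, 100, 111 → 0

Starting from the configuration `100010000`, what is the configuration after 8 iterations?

iteration 1: 001000110
iteration 2: 100010110
iteration 3: 001001111
iteration 4: 000001001
iteration 5: 011100000
iteration 6: 010101111
iteration 7: 101011001
iteration 8: 110111001

110111001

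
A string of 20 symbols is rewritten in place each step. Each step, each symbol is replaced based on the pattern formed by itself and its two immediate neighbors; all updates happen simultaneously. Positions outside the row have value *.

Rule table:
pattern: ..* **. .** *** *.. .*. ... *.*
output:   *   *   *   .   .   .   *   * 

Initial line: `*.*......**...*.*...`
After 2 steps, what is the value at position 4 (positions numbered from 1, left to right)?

**..*******.**.*..**
.*.**.....*****..**.
position 4 holds *

*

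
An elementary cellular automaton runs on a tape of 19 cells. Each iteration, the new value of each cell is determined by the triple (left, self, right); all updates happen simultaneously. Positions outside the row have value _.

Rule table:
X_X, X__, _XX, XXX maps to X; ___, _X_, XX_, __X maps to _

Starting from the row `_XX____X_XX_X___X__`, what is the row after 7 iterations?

_______X_X___X_X_X_

_X_X____XX_X_X___X_
__X_X___X_X_X_X___X
___X_X___X_X_X_X___
____X_X___X_X_X_X__
_____X_X___X_X_X_X_
______X_X___X_X_X_X
_______X_X___X_X_X_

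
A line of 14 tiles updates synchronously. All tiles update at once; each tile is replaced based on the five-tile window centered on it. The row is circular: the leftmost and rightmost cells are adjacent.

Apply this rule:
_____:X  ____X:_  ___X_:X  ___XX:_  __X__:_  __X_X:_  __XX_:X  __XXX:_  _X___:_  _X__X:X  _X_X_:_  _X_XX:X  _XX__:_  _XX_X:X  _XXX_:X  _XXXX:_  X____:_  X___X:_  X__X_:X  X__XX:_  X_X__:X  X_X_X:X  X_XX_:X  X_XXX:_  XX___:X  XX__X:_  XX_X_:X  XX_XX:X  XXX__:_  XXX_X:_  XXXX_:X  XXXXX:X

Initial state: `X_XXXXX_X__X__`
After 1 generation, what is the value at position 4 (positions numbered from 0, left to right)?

_X__XX_XXXX_XX
position 4 holds X

X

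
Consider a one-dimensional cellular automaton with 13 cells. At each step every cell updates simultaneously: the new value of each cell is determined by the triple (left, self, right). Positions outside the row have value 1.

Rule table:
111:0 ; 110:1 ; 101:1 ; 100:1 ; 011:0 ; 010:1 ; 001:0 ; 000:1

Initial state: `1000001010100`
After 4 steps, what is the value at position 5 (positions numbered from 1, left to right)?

step 1: 1111101111110
step 2: 0000110000011
step 3: 1110011111000
step 4: 0011000001110
position 5 holds 0

0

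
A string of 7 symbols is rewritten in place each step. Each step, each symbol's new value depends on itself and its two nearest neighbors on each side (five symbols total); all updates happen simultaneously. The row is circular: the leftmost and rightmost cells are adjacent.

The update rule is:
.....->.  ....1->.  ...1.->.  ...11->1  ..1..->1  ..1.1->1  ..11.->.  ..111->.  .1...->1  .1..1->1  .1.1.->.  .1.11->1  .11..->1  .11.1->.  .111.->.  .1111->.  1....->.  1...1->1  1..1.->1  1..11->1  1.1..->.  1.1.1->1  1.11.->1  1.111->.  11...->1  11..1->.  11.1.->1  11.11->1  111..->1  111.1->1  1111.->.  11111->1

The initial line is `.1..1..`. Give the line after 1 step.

.111111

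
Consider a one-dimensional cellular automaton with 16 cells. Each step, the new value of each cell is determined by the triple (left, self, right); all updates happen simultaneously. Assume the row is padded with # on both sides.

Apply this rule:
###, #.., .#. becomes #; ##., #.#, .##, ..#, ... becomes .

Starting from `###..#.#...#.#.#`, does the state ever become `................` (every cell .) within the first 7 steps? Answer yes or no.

##.#.#.##..#.#..
#..#.#...#.#.##.
.#.#.##..#.#....
.#.#...#.#.##...
.#.##..#.#...#..
.#...#.#.##..##.
.##..#.#...#....
step 7 is .##..#.#...#...., still not uniform .

no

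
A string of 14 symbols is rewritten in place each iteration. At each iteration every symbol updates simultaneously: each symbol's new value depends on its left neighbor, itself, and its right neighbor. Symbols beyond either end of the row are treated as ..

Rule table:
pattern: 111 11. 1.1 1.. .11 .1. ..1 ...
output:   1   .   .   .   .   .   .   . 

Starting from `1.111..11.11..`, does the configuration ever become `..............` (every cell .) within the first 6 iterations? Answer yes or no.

yes

...1..........
..............
all cells are . at iteration 2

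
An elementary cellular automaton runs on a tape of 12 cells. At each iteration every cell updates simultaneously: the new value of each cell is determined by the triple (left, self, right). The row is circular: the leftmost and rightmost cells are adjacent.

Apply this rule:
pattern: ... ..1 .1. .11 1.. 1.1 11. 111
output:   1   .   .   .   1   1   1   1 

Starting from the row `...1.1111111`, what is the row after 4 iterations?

11111..1.111

11..1.111111
111..1.11111
1111..1.1111
11111..1.111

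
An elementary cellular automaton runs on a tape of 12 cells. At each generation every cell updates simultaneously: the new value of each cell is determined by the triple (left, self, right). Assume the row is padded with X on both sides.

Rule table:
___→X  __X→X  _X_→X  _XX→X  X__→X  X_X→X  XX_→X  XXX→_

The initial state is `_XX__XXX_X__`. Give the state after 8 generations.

XXXXXX_XXXXX
_____XXX____
XXXXXX_XXXXX  (repeats generation 1; period 2)
generation 8: _____XXX____

_____XXX____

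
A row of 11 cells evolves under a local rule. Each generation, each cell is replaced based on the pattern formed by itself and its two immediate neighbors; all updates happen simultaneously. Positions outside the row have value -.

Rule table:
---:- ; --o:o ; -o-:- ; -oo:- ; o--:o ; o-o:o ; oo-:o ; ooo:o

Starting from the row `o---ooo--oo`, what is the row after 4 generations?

o-o-o-o-ooo

-o-o-oooo-o
o-o-o-oooo-
-o-o-o-oooo
o-o-o-o-ooo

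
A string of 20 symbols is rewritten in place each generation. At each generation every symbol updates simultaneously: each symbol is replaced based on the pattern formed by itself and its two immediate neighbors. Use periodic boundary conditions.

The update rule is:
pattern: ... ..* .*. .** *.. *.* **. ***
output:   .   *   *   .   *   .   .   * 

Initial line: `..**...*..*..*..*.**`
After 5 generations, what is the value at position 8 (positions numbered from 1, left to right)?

.

**..*.***********...
..***..*********.*.*
**.*.**.*******..*.*
*..*.....*****.***..
*****...*.***...*.**
position 8 holds .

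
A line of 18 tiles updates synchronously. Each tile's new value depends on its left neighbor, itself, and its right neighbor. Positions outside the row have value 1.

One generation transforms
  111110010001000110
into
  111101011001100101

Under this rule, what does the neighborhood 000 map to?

0

At position 9 the neighborhood is 000; the next row has 0 there.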